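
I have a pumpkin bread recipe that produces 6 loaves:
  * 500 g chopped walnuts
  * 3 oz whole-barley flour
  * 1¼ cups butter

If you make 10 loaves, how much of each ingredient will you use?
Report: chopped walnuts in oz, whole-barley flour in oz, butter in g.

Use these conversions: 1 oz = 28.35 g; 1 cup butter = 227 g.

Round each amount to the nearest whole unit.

Scaling factor: 10/6 = 5/3.
chopped walnuts: 500 g × 5/3 ÷ 28.35 g/oz ≈ 29 oz
whole-barley flour: 3 oz × 5/3 = 5 oz
butter: 1.25 cup × 5/3 × 227 g/cup ≈ 473 g

chopped walnuts: 29 oz; whole-barley flour: 5 oz; butter: 473 g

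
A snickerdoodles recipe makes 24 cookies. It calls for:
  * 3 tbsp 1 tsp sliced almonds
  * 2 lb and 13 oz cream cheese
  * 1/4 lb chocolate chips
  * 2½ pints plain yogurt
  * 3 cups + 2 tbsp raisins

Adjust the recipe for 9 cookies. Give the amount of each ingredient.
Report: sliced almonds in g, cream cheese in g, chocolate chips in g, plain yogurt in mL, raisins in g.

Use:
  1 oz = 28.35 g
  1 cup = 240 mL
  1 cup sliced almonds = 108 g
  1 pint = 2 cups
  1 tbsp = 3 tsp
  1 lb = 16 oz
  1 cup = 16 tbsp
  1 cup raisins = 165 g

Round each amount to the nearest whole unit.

sliced almonds: 8 g; cream cheese: 478 g; chocolate chips: 43 g; plain yogurt: 450 mL; raisins: 193 g

Scaling factor: 9/24 = 3/8 = 0.375.
sliced almonds: (3 tbsp + 1 tsp = 10/3 tbsp) × 3/8 ÷ 16 tbsp/cup × 108 g/cup ≈ 8 g
cream cheese: (2 lb + 13 oz = 2.8125 lb) × 3/8 × 16 oz/lb × 28.35 g/oz ≈ 478 g
chocolate chips: 0.25 lb × 3/8 × 16 oz/lb × 28.35 g/oz ≈ 43 g
plain yogurt: 2.5 pint × 3/8 × 2 cup/pint × 240 mL/cup = 450 mL
raisins: (3 cup + 2 tbsp = 3.125 cup) × 3/8 × 165 g/cup ≈ 193 g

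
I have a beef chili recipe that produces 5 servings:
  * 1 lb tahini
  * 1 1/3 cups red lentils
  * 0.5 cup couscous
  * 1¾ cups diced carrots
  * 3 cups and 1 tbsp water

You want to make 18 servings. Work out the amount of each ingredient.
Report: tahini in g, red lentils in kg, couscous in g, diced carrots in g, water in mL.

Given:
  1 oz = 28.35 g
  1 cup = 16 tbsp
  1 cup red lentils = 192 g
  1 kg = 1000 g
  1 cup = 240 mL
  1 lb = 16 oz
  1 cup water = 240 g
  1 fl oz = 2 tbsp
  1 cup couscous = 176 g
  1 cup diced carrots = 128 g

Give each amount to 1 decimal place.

tahini: 1633.0 g; red lentils: 0.9 kg; couscous: 316.8 g; diced carrots: 806.4 g; water: 2646.0 mL

Scaling factor: 18/5 = 3.6.
tahini: 1 lb × 18/5 × 16 oz/lb × 28.35 g/oz ≈ 1633.0 g
red lentils: 4/3 cup × 18/5 × 192 g/cup ÷ 1000 g/kg ≈ 0.9 kg
couscous: 0.5 cup × 18/5 × 176 g/cup = 316.8 g
diced carrots: 1.75 cup × 18/5 × 128 g/cup = 806.4 g
water: (3 cup + 1 tbsp = 3.0625 cup) × 18/5 × 240 mL/cup = 2646.0 mL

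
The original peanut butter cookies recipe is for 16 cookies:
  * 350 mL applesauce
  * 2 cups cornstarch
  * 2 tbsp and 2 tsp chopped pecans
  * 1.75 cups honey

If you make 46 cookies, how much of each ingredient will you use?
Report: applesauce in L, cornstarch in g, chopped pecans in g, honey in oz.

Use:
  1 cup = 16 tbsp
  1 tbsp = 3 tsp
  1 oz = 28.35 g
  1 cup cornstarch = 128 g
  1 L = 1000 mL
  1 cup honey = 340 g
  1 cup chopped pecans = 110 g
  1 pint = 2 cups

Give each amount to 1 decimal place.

applesauce: 1.0 L; cornstarch: 736.0 g; chopped pecans: 52.7 g; honey: 60.3 oz

Scaling factor: 46/16 = 23/8 = 2.875.
applesauce: 350 mL × 23/8 ÷ 1000 mL/L ≈ 1.0 L
cornstarch: 2 cup × 23/8 × 128 g/cup = 736.0 g
chopped pecans: (2 tbsp + 2 tsp = 8/3 tbsp) × 23/8 ÷ 16 tbsp/cup × 110 g/cup ≈ 52.7 g
honey: 1.75 cup × 23/8 × 340 g/cup ÷ 28.35 g/oz ≈ 60.3 oz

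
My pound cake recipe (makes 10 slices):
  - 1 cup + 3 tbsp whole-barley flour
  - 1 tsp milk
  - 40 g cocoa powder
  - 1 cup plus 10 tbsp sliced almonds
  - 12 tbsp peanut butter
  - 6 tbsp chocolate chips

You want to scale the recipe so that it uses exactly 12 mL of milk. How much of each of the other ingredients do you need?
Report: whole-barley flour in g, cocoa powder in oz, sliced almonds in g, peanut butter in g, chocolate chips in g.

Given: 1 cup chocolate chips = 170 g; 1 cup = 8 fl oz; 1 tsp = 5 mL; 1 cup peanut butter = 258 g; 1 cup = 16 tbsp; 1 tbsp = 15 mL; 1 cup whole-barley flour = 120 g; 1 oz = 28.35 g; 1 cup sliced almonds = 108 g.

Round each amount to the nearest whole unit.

The original recipe has 5 mL of milk, so the scaling factor is 12 ÷ 5 = 12/5 = 2.4.
whole-barley flour: (1 cup + 3 tbsp = 1.1875 cup) × 12/5 × 120 g/cup = 342 g
cocoa powder: 40 g × 12/5 ÷ 28.35 g/oz ≈ 3 oz
sliced almonds: (1 cup + 10 tbsp = 1.625 cup) × 12/5 × 108 g/cup ≈ 421 g
peanut butter: 12 tbsp × 12/5 ÷ 16 tbsp/cup × 258 g/cup ≈ 464 g
chocolate chips: 6 tbsp × 12/5 ÷ 16 tbsp/cup × 170 g/cup = 153 g

whole-barley flour: 342 g; cocoa powder: 3 oz; sliced almonds: 421 g; peanut butter: 464 g; chocolate chips: 153 g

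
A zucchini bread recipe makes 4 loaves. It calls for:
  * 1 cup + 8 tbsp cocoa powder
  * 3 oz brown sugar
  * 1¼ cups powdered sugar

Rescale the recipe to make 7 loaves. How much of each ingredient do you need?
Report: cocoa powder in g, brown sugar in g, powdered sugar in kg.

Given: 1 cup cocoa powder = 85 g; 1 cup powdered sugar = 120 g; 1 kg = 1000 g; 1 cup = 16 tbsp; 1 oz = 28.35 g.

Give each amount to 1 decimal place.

cocoa powder: 223.1 g; brown sugar: 148.8 g; powdered sugar: 0.3 kg

Scaling factor: 7/4 = 1.75.
cocoa powder: (1 cup + 8 tbsp = 1.5 cup) × 7/4 × 85 g/cup ≈ 223.1 g
brown sugar: 3 oz × 7/4 × 28.35 g/oz ≈ 148.8 g
powdered sugar: 1.25 cup × 7/4 × 120 g/cup ÷ 1000 g/kg ≈ 0.3 kg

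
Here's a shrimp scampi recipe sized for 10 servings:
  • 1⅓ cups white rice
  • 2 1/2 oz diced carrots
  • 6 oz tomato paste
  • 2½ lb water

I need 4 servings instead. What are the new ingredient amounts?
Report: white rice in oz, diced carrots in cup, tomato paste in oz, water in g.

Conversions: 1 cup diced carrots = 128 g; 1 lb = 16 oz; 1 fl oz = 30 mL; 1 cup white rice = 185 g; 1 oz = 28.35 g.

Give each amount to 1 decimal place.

white rice: 3.5 oz; diced carrots: 0.2 cup; tomato paste: 2.4 oz; water: 453.6 g

Scaling factor: 4/10 = 2/5 = 0.4.
white rice: 4/3 cup × 2/5 × 185 g/cup ÷ 28.35 g/oz ≈ 3.5 oz
diced carrots: 2.5 oz × 2/5 × 28.35 g/oz ÷ 128 g/cup ≈ 0.2 cup
tomato paste: 6 oz × 2/5 = 2.4 oz
water: 2.5 lb × 2/5 × 16 oz/lb × 28.35 g/oz = 453.6 g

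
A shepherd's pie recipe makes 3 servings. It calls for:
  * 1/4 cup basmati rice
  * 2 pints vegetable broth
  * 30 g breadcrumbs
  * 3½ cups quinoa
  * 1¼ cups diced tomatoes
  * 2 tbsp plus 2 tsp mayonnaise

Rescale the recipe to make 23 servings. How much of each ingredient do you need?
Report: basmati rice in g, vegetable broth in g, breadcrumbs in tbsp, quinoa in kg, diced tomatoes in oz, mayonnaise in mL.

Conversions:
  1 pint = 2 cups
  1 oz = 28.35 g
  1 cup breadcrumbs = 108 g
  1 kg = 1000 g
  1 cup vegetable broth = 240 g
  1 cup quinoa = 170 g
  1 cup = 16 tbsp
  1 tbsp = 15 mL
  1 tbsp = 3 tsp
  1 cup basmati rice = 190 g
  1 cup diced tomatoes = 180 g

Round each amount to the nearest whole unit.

Scaling factor: 23/3.
basmati rice: 0.25 cup × 23/3 × 190 g/cup ≈ 364 g
vegetable broth: 2 pint × 23/3 × 2 cup/pint × 240 g/cup = 7360 g
breadcrumbs: 30 g × 23/3 ÷ 108 g/cup × 16 tbsp/cup ≈ 34 tbsp
quinoa: 3.5 cup × 23/3 × 170 g/cup ÷ 1000 g/kg ≈ 5 kg
diced tomatoes: 1.25 cup × 23/3 × 180 g/cup ÷ 28.35 g/oz ≈ 61 oz
mayonnaise: (2 tbsp + 2 tsp = 8/3 tbsp) × 23/3 × 15 mL/tbsp ≈ 307 mL

basmati rice: 364 g; vegetable broth: 7360 g; breadcrumbs: 34 tbsp; quinoa: 5 kg; diced tomatoes: 61 oz; mayonnaise: 307 mL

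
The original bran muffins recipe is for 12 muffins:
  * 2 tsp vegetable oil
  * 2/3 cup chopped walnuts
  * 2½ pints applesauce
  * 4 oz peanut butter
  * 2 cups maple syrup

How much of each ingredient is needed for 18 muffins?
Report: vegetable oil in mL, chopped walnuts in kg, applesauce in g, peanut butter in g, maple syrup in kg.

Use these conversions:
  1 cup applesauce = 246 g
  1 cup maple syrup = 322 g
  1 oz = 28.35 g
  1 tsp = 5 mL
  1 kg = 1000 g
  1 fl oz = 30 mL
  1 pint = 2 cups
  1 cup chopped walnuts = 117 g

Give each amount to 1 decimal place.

Scaling factor: 18/12 = 3/2 = 1.5.
vegetable oil: 2 tsp × 3/2 × 5 mL/tsp = 15.0 mL
chopped walnuts: 2/3 cup × 3/2 × 117 g/cup ÷ 1000 g/kg ≈ 0.1 kg
applesauce: 2.5 pint × 3/2 × 2 cup/pint × 246 g/cup = 1845.0 g
peanut butter: 4 oz × 3/2 × 28.35 g/oz = 170.1 g
maple syrup: 2 cup × 3/2 × 322 g/cup ÷ 1000 g/kg ≈ 1.0 kg

vegetable oil: 15.0 mL; chopped walnuts: 0.1 kg; applesauce: 1845.0 g; peanut butter: 170.1 g; maple syrup: 1.0 kg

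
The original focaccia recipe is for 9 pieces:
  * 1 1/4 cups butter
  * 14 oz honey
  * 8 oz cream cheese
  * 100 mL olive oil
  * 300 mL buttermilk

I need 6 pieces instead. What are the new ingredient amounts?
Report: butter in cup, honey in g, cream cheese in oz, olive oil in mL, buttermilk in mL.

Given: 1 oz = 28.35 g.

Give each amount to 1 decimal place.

Scaling factor: 6/9 = 2/3.
butter: 1.25 cup × 2/3 ≈ 0.8 cup
honey: 14 oz × 2/3 × 28.35 g/oz = 264.6 g
cream cheese: 8 oz × 2/3 ≈ 5.3 oz
olive oil: 100 mL × 2/3 ≈ 66.7 mL
buttermilk: 300 mL × 2/3 = 200.0 mL

butter: 0.8 cup; honey: 264.6 g; cream cheese: 5.3 oz; olive oil: 66.7 mL; buttermilk: 200.0 mL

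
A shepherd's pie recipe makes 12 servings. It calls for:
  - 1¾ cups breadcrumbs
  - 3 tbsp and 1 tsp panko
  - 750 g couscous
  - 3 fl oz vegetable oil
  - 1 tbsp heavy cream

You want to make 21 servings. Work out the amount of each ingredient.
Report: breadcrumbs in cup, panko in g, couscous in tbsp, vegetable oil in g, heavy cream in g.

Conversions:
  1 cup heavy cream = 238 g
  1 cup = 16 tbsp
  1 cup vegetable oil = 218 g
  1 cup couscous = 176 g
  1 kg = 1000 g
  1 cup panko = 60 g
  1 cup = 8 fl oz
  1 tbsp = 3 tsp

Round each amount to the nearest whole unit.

breadcrumbs: 3 cup; panko: 22 g; couscous: 119 tbsp; vegetable oil: 143 g; heavy cream: 26 g

Scaling factor: 21/12 = 7/4 = 1.75.
breadcrumbs: 1.75 cup × 7/4 ≈ 3 cup
panko: (3 tbsp + 1 tsp = 10/3 tbsp) × 7/4 ÷ 16 tbsp/cup × 60 g/cup ≈ 22 g
couscous: 750 g × 7/4 ÷ 176 g/cup × 16 tbsp/cup ≈ 119 tbsp
vegetable oil: 3 fl oz × 7/4 ÷ 8 fl oz/cup × 218 g/cup ≈ 143 g
heavy cream: 1 tbsp × 7/4 ÷ 16 tbsp/cup × 238 g/cup ≈ 26 g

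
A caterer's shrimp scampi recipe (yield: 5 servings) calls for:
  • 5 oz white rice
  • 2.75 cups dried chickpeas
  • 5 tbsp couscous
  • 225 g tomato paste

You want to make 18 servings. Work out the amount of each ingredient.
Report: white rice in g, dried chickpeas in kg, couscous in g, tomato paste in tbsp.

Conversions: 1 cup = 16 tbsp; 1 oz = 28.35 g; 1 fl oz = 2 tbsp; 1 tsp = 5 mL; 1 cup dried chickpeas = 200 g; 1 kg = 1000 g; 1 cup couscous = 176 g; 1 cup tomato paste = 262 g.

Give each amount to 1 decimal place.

Scaling factor: 18/5 = 3.6.
white rice: 5 oz × 18/5 × 28.35 g/oz = 510.3 g
dried chickpeas: 2.75 cup × 18/5 × 200 g/cup ÷ 1000 g/kg ≈ 2.0 kg
couscous: 5 tbsp × 18/5 ÷ 16 tbsp/cup × 176 g/cup = 198.0 g
tomato paste: 225 g × 18/5 ÷ 262 g/cup × 16 tbsp/cup ≈ 49.5 tbsp

white rice: 510.3 g; dried chickpeas: 2.0 kg; couscous: 198.0 g; tomato paste: 49.5 tbsp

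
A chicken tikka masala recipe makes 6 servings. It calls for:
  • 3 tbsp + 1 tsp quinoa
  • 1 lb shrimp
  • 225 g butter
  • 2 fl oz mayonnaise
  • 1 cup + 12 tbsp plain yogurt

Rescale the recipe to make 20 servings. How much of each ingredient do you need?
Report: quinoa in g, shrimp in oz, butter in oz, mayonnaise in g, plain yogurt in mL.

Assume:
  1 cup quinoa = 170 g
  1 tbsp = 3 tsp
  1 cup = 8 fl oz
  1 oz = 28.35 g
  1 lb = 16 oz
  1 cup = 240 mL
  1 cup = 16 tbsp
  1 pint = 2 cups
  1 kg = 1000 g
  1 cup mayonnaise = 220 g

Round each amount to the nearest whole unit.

Scaling factor: 20/6 = 10/3.
quinoa: (3 tbsp + 1 tsp = 10/3 tbsp) × 10/3 ÷ 16 tbsp/cup × 170 g/cup ≈ 118 g
shrimp: 1 lb × 10/3 × 16 oz/lb ≈ 53 oz
butter: 225 g × 10/3 ÷ 28.35 g/oz ≈ 26 oz
mayonnaise: 2 fl oz × 10/3 ÷ 8 fl oz/cup × 220 g/cup ≈ 183 g
plain yogurt: (1 cup + 12 tbsp = 1.75 cup) × 10/3 × 240 mL/cup = 1400 mL

quinoa: 118 g; shrimp: 53 oz; butter: 26 oz; mayonnaise: 183 g; plain yogurt: 1400 mL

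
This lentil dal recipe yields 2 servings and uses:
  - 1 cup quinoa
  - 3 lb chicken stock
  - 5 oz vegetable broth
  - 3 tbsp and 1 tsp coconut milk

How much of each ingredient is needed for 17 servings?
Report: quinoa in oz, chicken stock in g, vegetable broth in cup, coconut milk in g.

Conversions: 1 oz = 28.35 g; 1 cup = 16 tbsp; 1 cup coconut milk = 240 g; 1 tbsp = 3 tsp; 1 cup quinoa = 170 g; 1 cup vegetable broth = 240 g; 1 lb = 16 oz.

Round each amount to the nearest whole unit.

quinoa: 51 oz; chicken stock: 11567 g; vegetable broth: 5 cup; coconut milk: 425 g

Scaling factor: 17/2 = 8.5.
quinoa: 1 cup × 17/2 × 170 g/cup ÷ 28.35 g/oz ≈ 51 oz
chicken stock: 3 lb × 17/2 × 16 oz/lb × 28.35 g/oz ≈ 11567 g
vegetable broth: 5 oz × 17/2 × 28.35 g/oz ÷ 240 g/cup ≈ 5 cup
coconut milk: (3 tbsp + 1 tsp = 10/3 tbsp) × 17/2 ÷ 16 tbsp/cup × 240 g/cup = 425 g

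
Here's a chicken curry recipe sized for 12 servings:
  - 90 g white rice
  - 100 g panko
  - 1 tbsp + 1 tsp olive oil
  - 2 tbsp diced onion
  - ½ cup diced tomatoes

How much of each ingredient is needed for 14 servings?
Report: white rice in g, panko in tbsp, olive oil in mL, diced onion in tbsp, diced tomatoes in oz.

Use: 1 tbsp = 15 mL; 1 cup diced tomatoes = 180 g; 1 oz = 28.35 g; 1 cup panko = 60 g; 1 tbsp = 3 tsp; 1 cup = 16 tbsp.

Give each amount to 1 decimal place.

Scaling factor: 14/12 = 7/6.
white rice: 90 g × 7/6 = 105.0 g
panko: 100 g × 7/6 ÷ 60 g/cup × 16 tbsp/cup ≈ 31.1 tbsp
olive oil: (1 tbsp + 1 tsp = 4/3 tbsp) × 7/6 × 15 mL/tbsp ≈ 23.3 mL
diced onion: 2 tbsp × 7/6 ≈ 2.3 tbsp
diced tomatoes: 0.5 cup × 7/6 × 180 g/cup ÷ 28.35 g/oz ≈ 3.7 oz

white rice: 105.0 g; panko: 31.1 tbsp; olive oil: 23.3 mL; diced onion: 2.3 tbsp; diced tomatoes: 3.7 oz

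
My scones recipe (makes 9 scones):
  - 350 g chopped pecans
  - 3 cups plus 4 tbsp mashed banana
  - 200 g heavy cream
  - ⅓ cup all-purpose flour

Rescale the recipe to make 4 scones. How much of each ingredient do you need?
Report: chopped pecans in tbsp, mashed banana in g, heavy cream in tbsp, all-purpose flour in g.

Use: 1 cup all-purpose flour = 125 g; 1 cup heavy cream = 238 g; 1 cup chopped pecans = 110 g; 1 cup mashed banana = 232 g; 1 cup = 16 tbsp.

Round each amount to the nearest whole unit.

chopped pecans: 23 tbsp; mashed banana: 335 g; heavy cream: 6 tbsp; all-purpose flour: 19 g

Scaling factor: 4/9.
chopped pecans: 350 g × 4/9 ÷ 110 g/cup × 16 tbsp/cup ≈ 23 tbsp
mashed banana: (3 cup + 4 tbsp = 3.25 cup) × 4/9 × 232 g/cup ≈ 335 g
heavy cream: 200 g × 4/9 ÷ 238 g/cup × 16 tbsp/cup ≈ 6 tbsp
all-purpose flour: 1/3 cup × 4/9 × 125 g/cup ≈ 19 g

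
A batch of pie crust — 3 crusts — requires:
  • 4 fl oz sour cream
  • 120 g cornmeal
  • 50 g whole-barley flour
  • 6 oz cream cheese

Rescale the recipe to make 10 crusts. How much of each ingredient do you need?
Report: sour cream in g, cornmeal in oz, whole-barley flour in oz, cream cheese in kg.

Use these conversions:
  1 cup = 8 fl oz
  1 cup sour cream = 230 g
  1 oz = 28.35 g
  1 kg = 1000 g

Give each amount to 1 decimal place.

sour cream: 383.3 g; cornmeal: 14.1 oz; whole-barley flour: 5.9 oz; cream cheese: 0.6 kg

Scaling factor: 10/3.
sour cream: 4 fl oz × 10/3 ÷ 8 fl oz/cup × 230 g/cup ≈ 383.3 g
cornmeal: 120 g × 10/3 ÷ 28.35 g/oz ≈ 14.1 oz
whole-barley flour: 50 g × 10/3 ÷ 28.35 g/oz ≈ 5.9 oz
cream cheese: 6 oz × 10/3 × 28.35 g/oz ÷ 1000 g/kg ≈ 0.6 kg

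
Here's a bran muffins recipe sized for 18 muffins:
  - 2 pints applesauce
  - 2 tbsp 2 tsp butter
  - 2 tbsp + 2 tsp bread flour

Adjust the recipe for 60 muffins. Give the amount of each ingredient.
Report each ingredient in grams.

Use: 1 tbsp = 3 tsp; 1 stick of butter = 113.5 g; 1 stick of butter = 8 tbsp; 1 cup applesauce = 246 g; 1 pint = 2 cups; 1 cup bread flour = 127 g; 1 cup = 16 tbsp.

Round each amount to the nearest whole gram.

Scaling factor: 60/18 = 10/3.
applesauce: 2 pint × 10/3 × 2 cup/pint × 246 g/cup = 3280 g
butter: (2 tbsp + 2 tsp = 8/3 tbsp) × 10/3 ÷ 8 tbsp/stick × 113.5 g/stick ≈ 126 g
bread flour: (2 tbsp + 2 tsp = 8/3 tbsp) × 10/3 ÷ 16 tbsp/cup × 127 g/cup ≈ 71 g

applesauce: 3280 g; butter: 126 g; bread flour: 71 g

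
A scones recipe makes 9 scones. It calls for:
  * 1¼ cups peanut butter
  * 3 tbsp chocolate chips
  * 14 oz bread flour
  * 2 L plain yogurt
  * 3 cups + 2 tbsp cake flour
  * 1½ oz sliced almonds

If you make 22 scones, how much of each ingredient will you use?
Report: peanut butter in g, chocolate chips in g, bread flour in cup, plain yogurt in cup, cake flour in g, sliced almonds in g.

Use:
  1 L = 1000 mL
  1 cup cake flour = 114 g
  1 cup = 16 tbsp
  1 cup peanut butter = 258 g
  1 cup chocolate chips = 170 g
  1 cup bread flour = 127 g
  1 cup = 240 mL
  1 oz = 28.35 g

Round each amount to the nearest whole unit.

peanut butter: 788 g; chocolate chips: 78 g; bread flour: 8 cup; plain yogurt: 20 cup; cake flour: 871 g; sliced almonds: 104 g

Scaling factor: 22/9.
peanut butter: 1.25 cup × 22/9 × 258 g/cup ≈ 788 g
chocolate chips: 3 tbsp × 22/9 ÷ 16 tbsp/cup × 170 g/cup ≈ 78 g
bread flour: 14 oz × 22/9 × 28.35 g/oz ÷ 127 g/cup ≈ 8 cup
plain yogurt: 2 L × 22/9 × 1000 mL/L ÷ 240 mL/cup ≈ 20 cup
cake flour: (3 cup + 2 tbsp = 3.125 cup) × 22/9 × 114 g/cup ≈ 871 g
sliced almonds: 1.5 oz × 22/9 × 28.35 g/oz ≈ 104 g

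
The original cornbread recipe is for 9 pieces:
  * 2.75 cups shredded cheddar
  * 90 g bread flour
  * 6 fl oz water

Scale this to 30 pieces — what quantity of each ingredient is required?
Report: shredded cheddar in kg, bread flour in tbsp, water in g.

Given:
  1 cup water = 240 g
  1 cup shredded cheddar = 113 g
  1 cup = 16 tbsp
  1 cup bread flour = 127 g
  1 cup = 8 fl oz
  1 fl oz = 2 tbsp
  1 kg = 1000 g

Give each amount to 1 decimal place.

Scaling factor: 30/9 = 10/3.
shredded cheddar: 2.75 cup × 10/3 × 113 g/cup ÷ 1000 g/kg ≈ 1.0 kg
bread flour: 90 g × 10/3 ÷ 127 g/cup × 16 tbsp/cup ≈ 37.8 tbsp
water: 6 fl oz × 10/3 ÷ 8 fl oz/cup × 240 g/cup = 600.0 g

shredded cheddar: 1.0 kg; bread flour: 37.8 tbsp; water: 600.0 g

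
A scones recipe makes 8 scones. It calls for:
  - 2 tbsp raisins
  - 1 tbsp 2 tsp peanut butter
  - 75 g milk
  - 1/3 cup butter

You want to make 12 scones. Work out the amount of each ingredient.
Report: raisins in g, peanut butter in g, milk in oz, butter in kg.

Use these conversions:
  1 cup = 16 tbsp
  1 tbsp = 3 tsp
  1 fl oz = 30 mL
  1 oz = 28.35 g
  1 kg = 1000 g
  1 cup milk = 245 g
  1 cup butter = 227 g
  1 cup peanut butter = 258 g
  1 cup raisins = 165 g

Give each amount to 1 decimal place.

Scaling factor: 12/8 = 3/2 = 1.5.
raisins: 2 tbsp × 3/2 ÷ 16 tbsp/cup × 165 g/cup ≈ 30.9 g
peanut butter: (1 tbsp + 2 tsp = 5/3 tbsp) × 3/2 ÷ 16 tbsp/cup × 258 g/cup ≈ 40.3 g
milk: 75 g × 3/2 ÷ 28.35 g/oz ≈ 4.0 oz
butter: 1/3 cup × 3/2 × 227 g/cup ÷ 1000 g/kg ≈ 0.1 kg

raisins: 30.9 g; peanut butter: 40.3 g; milk: 4.0 oz; butter: 0.1 kg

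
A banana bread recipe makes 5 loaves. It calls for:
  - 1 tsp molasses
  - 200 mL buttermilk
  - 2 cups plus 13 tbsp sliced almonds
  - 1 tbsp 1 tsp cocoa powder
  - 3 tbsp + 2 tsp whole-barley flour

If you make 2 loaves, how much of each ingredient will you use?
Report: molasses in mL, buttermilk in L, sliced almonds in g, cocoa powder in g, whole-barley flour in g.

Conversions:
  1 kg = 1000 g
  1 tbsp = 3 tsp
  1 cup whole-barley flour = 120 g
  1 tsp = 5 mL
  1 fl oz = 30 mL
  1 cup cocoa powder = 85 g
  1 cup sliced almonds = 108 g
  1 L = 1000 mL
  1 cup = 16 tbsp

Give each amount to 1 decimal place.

Scaling factor: 2/5 = 0.4.
molasses: 1 tsp × 2/5 × 5 mL/tsp = 2.0 mL
buttermilk: 200 mL × 2/5 ÷ 1000 mL/L ≈ 0.1 L
sliced almonds: (2 cup + 13 tbsp = 2.8125 cup) × 2/5 × 108 g/cup = 121.5 g
cocoa powder: (1 tbsp + 1 tsp = 4/3 tbsp) × 2/5 ÷ 16 tbsp/cup × 85 g/cup ≈ 2.8 g
whole-barley flour: (3 tbsp + 2 tsp = 11/3 tbsp) × 2/5 ÷ 16 tbsp/cup × 120 g/cup = 11.0 g

molasses: 2.0 mL; buttermilk: 0.1 L; sliced almonds: 121.5 g; cocoa powder: 2.8 g; whole-barley flour: 11.0 g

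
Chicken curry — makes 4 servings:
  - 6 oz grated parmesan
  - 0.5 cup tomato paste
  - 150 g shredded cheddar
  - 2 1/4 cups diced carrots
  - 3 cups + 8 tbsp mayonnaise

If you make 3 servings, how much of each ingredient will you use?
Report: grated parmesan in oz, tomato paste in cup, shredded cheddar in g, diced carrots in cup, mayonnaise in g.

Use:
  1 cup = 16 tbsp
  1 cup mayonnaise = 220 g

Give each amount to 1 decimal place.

grated parmesan: 4.5 oz; tomato paste: 0.4 cup; shredded cheddar: 112.5 g; diced carrots: 1.7 cup; mayonnaise: 577.5 g

Scaling factor: 3/4 = 0.75.
grated parmesan: 6 oz × 3/4 = 4.5 oz
tomato paste: 0.5 cup × 3/4 ≈ 0.4 cup
shredded cheddar: 150 g × 3/4 = 112.5 g
diced carrots: 2.25 cup × 3/4 ≈ 1.7 cup
mayonnaise: (3 cup + 8 tbsp = 3.5 cup) × 3/4 × 220 g/cup = 577.5 g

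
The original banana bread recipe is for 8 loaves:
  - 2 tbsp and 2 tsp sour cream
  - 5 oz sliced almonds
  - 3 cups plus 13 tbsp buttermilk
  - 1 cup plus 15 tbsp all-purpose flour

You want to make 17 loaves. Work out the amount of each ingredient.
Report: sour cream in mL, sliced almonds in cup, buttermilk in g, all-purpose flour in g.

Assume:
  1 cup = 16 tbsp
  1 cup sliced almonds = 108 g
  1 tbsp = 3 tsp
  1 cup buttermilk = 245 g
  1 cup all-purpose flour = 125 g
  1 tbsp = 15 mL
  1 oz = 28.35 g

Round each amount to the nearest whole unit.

sour cream: 85 mL; sliced almonds: 3 cup; buttermilk: 1985 g; all-purpose flour: 515 g

Scaling factor: 17/8 = 2.125.
sour cream: (2 tbsp + 2 tsp = 8/3 tbsp) × 17/8 × 15 mL/tbsp = 85 mL
sliced almonds: 5 oz × 17/8 × 28.35 g/oz ÷ 108 g/cup ≈ 3 cup
buttermilk: (3 cup + 13 tbsp = 3.8125 cup) × 17/8 × 245 g/cup ≈ 1985 g
all-purpose flour: (1 cup + 15 tbsp = 1.9375 cup) × 17/8 × 125 g/cup ≈ 515 g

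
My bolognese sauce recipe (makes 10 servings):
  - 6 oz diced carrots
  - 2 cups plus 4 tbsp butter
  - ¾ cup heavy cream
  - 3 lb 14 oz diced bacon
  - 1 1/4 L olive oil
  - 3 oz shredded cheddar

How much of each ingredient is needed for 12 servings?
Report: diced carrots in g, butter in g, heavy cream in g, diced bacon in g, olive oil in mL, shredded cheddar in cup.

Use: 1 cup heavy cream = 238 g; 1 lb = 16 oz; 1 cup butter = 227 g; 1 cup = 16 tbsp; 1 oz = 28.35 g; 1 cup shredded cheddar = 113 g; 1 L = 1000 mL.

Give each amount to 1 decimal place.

diced carrots: 204.1 g; butter: 612.9 g; heavy cream: 214.2 g; diced bacon: 2109.2 g; olive oil: 1500.0 mL; shredded cheddar: 0.9 cup

Scaling factor: 12/10 = 6/5 = 1.2.
diced carrots: 6 oz × 6/5 × 28.35 g/oz ≈ 204.1 g
butter: (2 cup + 4 tbsp = 2.25 cup) × 6/5 × 227 g/cup = 612.9 g
heavy cream: 0.75 cup × 6/5 × 238 g/cup = 214.2 g
diced bacon: (3 lb + 14 oz = 3.875 lb) × 6/5 × 16 oz/lb × 28.35 g/oz ≈ 2109.2 g
olive oil: 1.25 L × 6/5 × 1000 mL/L = 1500.0 mL
shredded cheddar: 3 oz × 6/5 × 28.35 g/oz ÷ 113 g/cup ≈ 0.9 cup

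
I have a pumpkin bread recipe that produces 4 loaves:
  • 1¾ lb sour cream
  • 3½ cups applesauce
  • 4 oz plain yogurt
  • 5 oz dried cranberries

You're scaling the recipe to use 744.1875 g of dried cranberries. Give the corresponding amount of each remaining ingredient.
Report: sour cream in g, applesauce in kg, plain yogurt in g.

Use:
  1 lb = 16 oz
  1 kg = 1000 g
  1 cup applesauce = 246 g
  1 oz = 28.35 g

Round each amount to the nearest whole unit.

sour cream: 4167 g; applesauce: 5 kg; plain yogurt: 595 g

The original recipe has 141.75 g of dried cranberries, so the scaling factor is 744.1875 ÷ 141.75 = 21/4 = 5.25.
sour cream: 1.75 lb × 21/4 × 16 oz/lb × 28.35 g/oz ≈ 4167 g
applesauce: 3.5 cup × 21/4 × 246 g/cup ÷ 1000 g/kg ≈ 5 kg
plain yogurt: 4 oz × 21/4 × 28.35 g/oz ≈ 595 g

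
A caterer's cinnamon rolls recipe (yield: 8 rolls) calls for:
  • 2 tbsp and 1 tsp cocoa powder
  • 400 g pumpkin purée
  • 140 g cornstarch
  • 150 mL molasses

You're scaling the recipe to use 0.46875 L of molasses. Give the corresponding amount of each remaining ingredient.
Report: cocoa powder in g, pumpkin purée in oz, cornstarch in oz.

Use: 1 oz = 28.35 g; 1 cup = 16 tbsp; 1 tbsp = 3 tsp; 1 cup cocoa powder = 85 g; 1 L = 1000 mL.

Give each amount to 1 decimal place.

The original recipe has 0.15 L of molasses, so the scaling factor is 0.46875 ÷ 0.15 = 25/8 = 3.125.
cocoa powder: (2 tbsp + 1 tsp = 7/3 tbsp) × 25/8 ÷ 16 tbsp/cup × 85 g/cup ≈ 38.7 g
pumpkin purée: 400 g × 25/8 ÷ 28.35 g/oz ≈ 44.1 oz
cornstarch: 140 g × 25/8 ÷ 28.35 g/oz ≈ 15.4 oz

cocoa powder: 38.7 g; pumpkin purée: 44.1 oz; cornstarch: 15.4 oz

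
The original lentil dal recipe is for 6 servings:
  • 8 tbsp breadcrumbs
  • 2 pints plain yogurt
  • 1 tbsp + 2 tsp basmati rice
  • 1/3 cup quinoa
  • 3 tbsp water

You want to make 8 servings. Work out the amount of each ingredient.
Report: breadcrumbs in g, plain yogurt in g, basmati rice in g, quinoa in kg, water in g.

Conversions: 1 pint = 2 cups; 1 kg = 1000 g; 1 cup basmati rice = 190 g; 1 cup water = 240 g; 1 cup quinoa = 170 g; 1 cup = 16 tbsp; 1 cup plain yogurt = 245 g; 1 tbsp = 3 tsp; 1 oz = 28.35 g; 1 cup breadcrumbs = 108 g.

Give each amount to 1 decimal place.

breadcrumbs: 72.0 g; plain yogurt: 1306.7 g; basmati rice: 26.4 g; quinoa: 0.1 kg; water: 60.0 g

Scaling factor: 8/6 = 4/3.
breadcrumbs: 8 tbsp × 4/3 ÷ 16 tbsp/cup × 108 g/cup = 72.0 g
plain yogurt: 2 pint × 4/3 × 2 cup/pint × 245 g/cup ≈ 1306.7 g
basmati rice: (1 tbsp + 2 tsp = 5/3 tbsp) × 4/3 ÷ 16 tbsp/cup × 190 g/cup ≈ 26.4 g
quinoa: 1/3 cup × 4/3 × 170 g/cup ÷ 1000 g/kg ≈ 0.1 kg
water: 3 tbsp × 4/3 ÷ 16 tbsp/cup × 240 g/cup = 60.0 g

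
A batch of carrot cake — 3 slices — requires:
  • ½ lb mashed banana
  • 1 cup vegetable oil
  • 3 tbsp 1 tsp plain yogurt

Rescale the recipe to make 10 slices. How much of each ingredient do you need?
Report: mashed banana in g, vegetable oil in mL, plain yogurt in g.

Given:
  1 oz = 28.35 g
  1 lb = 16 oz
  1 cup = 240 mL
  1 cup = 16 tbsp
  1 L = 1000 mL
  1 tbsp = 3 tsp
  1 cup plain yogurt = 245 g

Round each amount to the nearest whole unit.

mashed banana: 756 g; vegetable oil: 800 mL; plain yogurt: 170 g

Scaling factor: 10/3.
mashed banana: 0.5 lb × 10/3 × 16 oz/lb × 28.35 g/oz = 756 g
vegetable oil: 1 cup × 10/3 × 240 mL/cup = 800 mL
plain yogurt: (3 tbsp + 1 tsp = 10/3 tbsp) × 10/3 ÷ 16 tbsp/cup × 245 g/cup ≈ 170 g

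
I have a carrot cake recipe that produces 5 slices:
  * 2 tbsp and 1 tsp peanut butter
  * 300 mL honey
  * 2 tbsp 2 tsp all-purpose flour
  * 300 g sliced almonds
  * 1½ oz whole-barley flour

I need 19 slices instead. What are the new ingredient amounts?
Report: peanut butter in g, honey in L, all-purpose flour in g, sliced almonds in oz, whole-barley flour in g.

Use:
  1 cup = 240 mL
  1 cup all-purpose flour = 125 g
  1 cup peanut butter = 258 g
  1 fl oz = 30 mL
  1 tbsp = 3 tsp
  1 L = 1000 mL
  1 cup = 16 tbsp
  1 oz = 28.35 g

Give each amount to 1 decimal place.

peanut butter: 143.0 g; honey: 1.1 L; all-purpose flour: 79.2 g; sliced almonds: 40.2 oz; whole-barley flour: 161.6 g

Scaling factor: 19/5 = 3.8.
peanut butter: (2 tbsp + 1 tsp = 7/3 tbsp) × 19/5 ÷ 16 tbsp/cup × 258 g/cup ≈ 143.0 g
honey: 300 mL × 19/5 ÷ 1000 mL/L ≈ 1.1 L
all-purpose flour: (2 tbsp + 2 tsp = 8/3 tbsp) × 19/5 ÷ 16 tbsp/cup × 125 g/cup ≈ 79.2 g
sliced almonds: 300 g × 19/5 ÷ 28.35 g/oz ≈ 40.2 oz
whole-barley flour: 1.5 oz × 19/5 × 28.35 g/oz ≈ 161.6 g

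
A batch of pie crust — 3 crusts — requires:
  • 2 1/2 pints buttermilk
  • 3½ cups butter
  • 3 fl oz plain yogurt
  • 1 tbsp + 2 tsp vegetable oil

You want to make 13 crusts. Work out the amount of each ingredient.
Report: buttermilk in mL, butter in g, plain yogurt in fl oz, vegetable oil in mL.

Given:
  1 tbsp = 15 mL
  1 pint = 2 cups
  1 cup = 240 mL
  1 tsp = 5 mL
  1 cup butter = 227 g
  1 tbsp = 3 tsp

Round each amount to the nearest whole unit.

Scaling factor: 13/3.
buttermilk: 2.5 pint × 13/3 × 2 cup/pint × 240 mL/cup = 5200 mL
butter: 3.5 cup × 13/3 × 227 g/cup ≈ 3443 g
plain yogurt: 3 fl oz × 13/3 = 13 fl oz
vegetable oil: (1 tbsp + 2 tsp = 5/3 tbsp) × 13/3 × 15 mL/tbsp ≈ 108 mL

buttermilk: 5200 mL; butter: 3443 g; plain yogurt: 13 fl oz; vegetable oil: 108 mL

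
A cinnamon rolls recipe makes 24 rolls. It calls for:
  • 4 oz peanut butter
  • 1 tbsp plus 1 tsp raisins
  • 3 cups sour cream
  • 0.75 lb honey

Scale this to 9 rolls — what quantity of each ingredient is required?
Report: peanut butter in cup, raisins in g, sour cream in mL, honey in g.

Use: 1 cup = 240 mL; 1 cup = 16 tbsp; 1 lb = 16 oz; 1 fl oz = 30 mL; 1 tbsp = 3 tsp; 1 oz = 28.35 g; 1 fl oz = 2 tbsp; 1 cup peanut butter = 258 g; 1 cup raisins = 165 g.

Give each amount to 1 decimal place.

Scaling factor: 9/24 = 3/8 = 0.375.
peanut butter: 4 oz × 3/8 × 28.35 g/oz ÷ 258 g/cup ≈ 0.2 cup
raisins: (1 tbsp + 1 tsp = 4/3 tbsp) × 3/8 ÷ 16 tbsp/cup × 165 g/cup ≈ 5.2 g
sour cream: 3 cup × 3/8 × 240 mL/cup = 270.0 mL
honey: 0.75 lb × 3/8 × 16 oz/lb × 28.35 g/oz ≈ 127.6 g

peanut butter: 0.2 cup; raisins: 5.2 g; sour cream: 270.0 mL; honey: 127.6 g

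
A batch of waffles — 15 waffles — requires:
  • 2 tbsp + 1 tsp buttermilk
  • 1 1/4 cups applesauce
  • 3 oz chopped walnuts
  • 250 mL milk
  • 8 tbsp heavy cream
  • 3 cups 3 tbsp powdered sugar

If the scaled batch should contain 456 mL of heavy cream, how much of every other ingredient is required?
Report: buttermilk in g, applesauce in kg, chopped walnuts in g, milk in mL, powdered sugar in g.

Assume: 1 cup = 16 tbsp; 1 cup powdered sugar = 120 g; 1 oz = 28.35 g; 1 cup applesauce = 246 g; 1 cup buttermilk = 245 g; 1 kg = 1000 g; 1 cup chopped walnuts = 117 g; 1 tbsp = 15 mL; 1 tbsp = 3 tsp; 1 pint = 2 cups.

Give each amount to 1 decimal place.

The original recipe has 120 mL of heavy cream, so the scaling factor is 456 ÷ 120 = 19/5 = 3.8.
buttermilk: (2 tbsp + 1 tsp = 7/3 tbsp) × 19/5 ÷ 16 tbsp/cup × 245 g/cup ≈ 135.8 g
applesauce: 1.25 cup × 19/5 × 246 g/cup ÷ 1000 g/kg ≈ 1.2 kg
chopped walnuts: 3 oz × 19/5 × 28.35 g/oz ≈ 323.2 g
milk: 250 mL × 19/5 = 950.0 mL
powdered sugar: (3 cup + 3 tbsp = 3.1875 cup) × 19/5 × 120 g/cup = 1453.5 g

buttermilk: 135.8 g; applesauce: 1.2 kg; chopped walnuts: 323.2 g; milk: 950.0 mL; powdered sugar: 1453.5 g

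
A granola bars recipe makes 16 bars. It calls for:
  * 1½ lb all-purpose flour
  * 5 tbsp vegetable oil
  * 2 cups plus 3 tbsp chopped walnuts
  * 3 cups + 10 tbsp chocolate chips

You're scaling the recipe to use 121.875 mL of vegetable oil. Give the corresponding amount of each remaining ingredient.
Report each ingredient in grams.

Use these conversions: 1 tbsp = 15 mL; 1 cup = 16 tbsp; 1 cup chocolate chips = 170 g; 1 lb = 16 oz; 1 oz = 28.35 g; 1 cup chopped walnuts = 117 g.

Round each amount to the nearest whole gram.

all-purpose flour: 1106 g; chopped walnuts: 416 g; chocolate chips: 1001 g

The original recipe has 75 mL of vegetable oil, so the scaling factor is 121.875 ÷ 75 = 13/8 = 1.625.
all-purpose flour: 1.5 lb × 13/8 × 16 oz/lb × 28.35 g/oz ≈ 1106 g
chopped walnuts: (2 cup + 3 tbsp = 2.1875 cup) × 13/8 × 117 g/cup ≈ 416 g
chocolate chips: (3 cup + 10 tbsp = 3.625 cup) × 13/8 × 170 g/cup ≈ 1001 g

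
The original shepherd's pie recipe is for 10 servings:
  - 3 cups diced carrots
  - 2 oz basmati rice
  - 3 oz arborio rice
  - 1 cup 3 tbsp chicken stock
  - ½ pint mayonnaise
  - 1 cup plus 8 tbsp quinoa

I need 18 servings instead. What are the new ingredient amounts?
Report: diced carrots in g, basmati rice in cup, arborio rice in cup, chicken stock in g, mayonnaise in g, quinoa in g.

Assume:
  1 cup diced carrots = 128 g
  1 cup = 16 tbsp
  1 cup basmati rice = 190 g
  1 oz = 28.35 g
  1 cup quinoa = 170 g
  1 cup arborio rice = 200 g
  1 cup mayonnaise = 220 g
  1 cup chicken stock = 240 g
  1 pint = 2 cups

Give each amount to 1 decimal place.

diced carrots: 691.2 g; basmati rice: 0.5 cup; arborio rice: 0.8 cup; chicken stock: 513.0 g; mayonnaise: 396.0 g; quinoa: 459.0 g

Scaling factor: 18/10 = 9/5 = 1.8.
diced carrots: 3 cup × 9/5 × 128 g/cup = 691.2 g
basmati rice: 2 oz × 9/5 × 28.35 g/oz ÷ 190 g/cup ≈ 0.5 cup
arborio rice: 3 oz × 9/5 × 28.35 g/oz ÷ 200 g/cup ≈ 0.8 cup
chicken stock: (1 cup + 3 tbsp = 1.1875 cup) × 9/5 × 240 g/cup = 513.0 g
mayonnaise: 0.5 pint × 9/5 × 2 cup/pint × 220 g/cup = 396.0 g
quinoa: (1 cup + 8 tbsp = 1.5 cup) × 9/5 × 170 g/cup = 459.0 g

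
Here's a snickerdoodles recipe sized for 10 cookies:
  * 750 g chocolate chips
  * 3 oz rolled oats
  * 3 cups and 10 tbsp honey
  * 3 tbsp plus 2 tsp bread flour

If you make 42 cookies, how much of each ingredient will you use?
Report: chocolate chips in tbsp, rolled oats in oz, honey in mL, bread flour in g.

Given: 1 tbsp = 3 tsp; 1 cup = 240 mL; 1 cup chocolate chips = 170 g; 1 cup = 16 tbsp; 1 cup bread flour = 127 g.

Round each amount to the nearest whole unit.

Scaling factor: 42/10 = 21/5 = 4.2.
chocolate chips: 750 g × 21/5 ÷ 170 g/cup × 16 tbsp/cup ≈ 296 tbsp
rolled oats: 3 oz × 21/5 ≈ 13 oz
honey: (3 cup + 10 tbsp = 3.625 cup) × 21/5 × 240 mL/cup = 3654 mL
bread flour: (3 tbsp + 2 tsp = 11/3 tbsp) × 21/5 ÷ 16 tbsp/cup × 127 g/cup ≈ 122 g

chocolate chips: 296 tbsp; rolled oats: 13 oz; honey: 3654 mL; bread flour: 122 g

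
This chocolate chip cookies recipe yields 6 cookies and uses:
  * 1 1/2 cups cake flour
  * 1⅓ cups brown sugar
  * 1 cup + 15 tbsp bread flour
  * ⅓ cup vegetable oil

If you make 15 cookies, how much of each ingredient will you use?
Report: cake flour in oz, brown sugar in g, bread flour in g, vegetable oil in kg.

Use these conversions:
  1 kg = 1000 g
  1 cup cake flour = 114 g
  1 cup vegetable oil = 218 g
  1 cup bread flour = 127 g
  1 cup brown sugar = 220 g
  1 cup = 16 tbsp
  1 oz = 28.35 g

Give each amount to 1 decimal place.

Scaling factor: 15/6 = 5/2 = 2.5.
cake flour: 1.5 cup × 5/2 × 114 g/cup ÷ 28.35 g/oz ≈ 15.1 oz
brown sugar: 4/3 cup × 5/2 × 220 g/cup ≈ 733.3 g
bread flour: (1 cup + 15 tbsp = 1.9375 cup) × 5/2 × 127 g/cup ≈ 615.2 g
vegetable oil: 1/3 cup × 5/2 × 218 g/cup ÷ 1000 g/kg ≈ 0.2 kg

cake flour: 15.1 oz; brown sugar: 733.3 g; bread flour: 615.2 g; vegetable oil: 0.2 kg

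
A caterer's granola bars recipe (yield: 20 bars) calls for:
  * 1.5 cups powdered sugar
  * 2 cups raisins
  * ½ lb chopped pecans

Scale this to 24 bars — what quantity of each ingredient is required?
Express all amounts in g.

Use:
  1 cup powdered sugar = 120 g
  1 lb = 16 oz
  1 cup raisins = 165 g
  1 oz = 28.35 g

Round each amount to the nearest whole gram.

Scaling factor: 24/20 = 6/5 = 1.2.
powdered sugar: 1.5 cup × 6/5 × 120 g/cup = 216 g
raisins: 2 cup × 6/5 × 165 g/cup = 396 g
chopped pecans: 0.5 lb × 6/5 × 16 oz/lb × 28.35 g/oz ≈ 272 g

powdered sugar: 216 g; raisins: 396 g; chopped pecans: 272 g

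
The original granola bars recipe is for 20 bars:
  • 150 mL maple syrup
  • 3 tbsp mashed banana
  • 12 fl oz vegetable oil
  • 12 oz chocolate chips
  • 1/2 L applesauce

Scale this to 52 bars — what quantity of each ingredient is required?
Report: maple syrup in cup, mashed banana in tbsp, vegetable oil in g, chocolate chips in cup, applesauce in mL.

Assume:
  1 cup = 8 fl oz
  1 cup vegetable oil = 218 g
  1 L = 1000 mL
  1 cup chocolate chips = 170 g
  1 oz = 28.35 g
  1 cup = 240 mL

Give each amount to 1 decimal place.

maple syrup: 1.6 cup; mashed banana: 7.8 tbsp; vegetable oil: 850.2 g; chocolate chips: 5.2 cup; applesauce: 1300.0 mL

Scaling factor: 52/20 = 13/5 = 2.6.
maple syrup: 150 mL × 13/5 ÷ 240 mL/cup ≈ 1.6 cup
mashed banana: 3 tbsp × 13/5 = 7.8 tbsp
vegetable oil: 12 fl oz × 13/5 ÷ 8 fl oz/cup × 218 g/cup = 850.2 g
chocolate chips: 12 oz × 13/5 × 28.35 g/oz ÷ 170 g/cup ≈ 5.2 cup
applesauce: 0.5 L × 13/5 × 1000 mL/L = 1300.0 mL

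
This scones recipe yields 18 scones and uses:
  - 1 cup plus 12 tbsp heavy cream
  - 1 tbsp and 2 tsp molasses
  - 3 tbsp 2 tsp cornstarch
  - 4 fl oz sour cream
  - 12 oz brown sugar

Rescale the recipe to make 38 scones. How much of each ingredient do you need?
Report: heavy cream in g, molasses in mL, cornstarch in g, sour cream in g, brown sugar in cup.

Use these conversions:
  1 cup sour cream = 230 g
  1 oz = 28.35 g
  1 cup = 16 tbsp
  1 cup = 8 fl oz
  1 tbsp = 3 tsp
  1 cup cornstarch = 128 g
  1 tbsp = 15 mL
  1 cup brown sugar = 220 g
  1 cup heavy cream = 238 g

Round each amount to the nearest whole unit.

Scaling factor: 38/18 = 19/9.
heavy cream: (1 cup + 12 tbsp = 1.75 cup) × 19/9 × 238 g/cup ≈ 879 g
molasses: (1 tbsp + 2 tsp = 5/3 tbsp) × 19/9 × 15 mL/tbsp ≈ 53 mL
cornstarch: (3 tbsp + 2 tsp = 11/3 tbsp) × 19/9 ÷ 16 tbsp/cup × 128 g/cup ≈ 62 g
sour cream: 4 fl oz × 19/9 ÷ 8 fl oz/cup × 230 g/cup ≈ 243 g
brown sugar: 12 oz × 19/9 × 28.35 g/oz ÷ 220 g/cup ≈ 3 cup

heavy cream: 879 g; molasses: 53 mL; cornstarch: 62 g; sour cream: 243 g; brown sugar: 3 cup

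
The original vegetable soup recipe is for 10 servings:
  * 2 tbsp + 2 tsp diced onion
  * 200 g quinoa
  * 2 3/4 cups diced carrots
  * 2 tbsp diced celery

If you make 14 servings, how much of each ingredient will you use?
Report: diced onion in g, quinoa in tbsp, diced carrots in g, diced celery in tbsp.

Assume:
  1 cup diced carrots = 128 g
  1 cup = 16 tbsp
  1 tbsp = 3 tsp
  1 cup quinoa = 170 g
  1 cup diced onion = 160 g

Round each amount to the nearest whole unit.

diced onion: 37 g; quinoa: 26 tbsp; diced carrots: 493 g; diced celery: 3 tbsp

Scaling factor: 14/10 = 7/5 = 1.4.
diced onion: (2 tbsp + 2 tsp = 8/3 tbsp) × 7/5 ÷ 16 tbsp/cup × 160 g/cup ≈ 37 g
quinoa: 200 g × 7/5 ÷ 170 g/cup × 16 tbsp/cup ≈ 26 tbsp
diced carrots: 2.75 cup × 7/5 × 128 g/cup ≈ 493 g
diced celery: 2 tbsp × 7/5 ≈ 3 tbsp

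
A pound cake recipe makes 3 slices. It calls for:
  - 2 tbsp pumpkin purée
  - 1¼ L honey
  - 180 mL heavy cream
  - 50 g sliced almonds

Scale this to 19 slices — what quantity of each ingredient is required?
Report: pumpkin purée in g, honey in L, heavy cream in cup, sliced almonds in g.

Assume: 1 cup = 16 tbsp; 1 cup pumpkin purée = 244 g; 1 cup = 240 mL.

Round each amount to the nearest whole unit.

pumpkin purée: 193 g; honey: 8 L; heavy cream: 5 cup; sliced almonds: 317 g

Scaling factor: 19/3.
pumpkin purée: 2 tbsp × 19/3 ÷ 16 tbsp/cup × 244 g/cup ≈ 193 g
honey: 1.25 L × 19/3 ≈ 8 L
heavy cream: 180 mL × 19/3 ÷ 240 mL/cup ≈ 5 cup
sliced almonds: 50 g × 19/3 ≈ 317 g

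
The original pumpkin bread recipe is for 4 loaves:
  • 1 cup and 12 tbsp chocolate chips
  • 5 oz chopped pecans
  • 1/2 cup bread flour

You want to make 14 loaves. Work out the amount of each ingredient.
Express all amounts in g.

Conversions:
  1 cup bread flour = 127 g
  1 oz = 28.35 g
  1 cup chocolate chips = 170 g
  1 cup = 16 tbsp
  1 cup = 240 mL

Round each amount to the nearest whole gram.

chocolate chips: 1041 g; chopped pecans: 496 g; bread flour: 222 g

Scaling factor: 14/4 = 7/2 = 3.5.
chocolate chips: (1 cup + 12 tbsp = 1.75 cup) × 7/2 × 170 g/cup ≈ 1041 g
chopped pecans: 5 oz × 7/2 × 28.35 g/oz ≈ 496 g
bread flour: 0.5 cup × 7/2 × 127 g/cup ≈ 222 g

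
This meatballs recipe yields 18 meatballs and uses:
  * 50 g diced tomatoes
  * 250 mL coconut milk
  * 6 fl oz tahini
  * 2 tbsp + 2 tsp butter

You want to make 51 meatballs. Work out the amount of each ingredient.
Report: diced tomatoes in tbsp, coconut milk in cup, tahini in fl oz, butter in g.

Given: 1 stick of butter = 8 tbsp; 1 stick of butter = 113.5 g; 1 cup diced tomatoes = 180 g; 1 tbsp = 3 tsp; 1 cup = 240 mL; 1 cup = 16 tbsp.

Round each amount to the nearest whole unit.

Scaling factor: 51/18 = 17/6.
diced tomatoes: 50 g × 17/6 ÷ 180 g/cup × 16 tbsp/cup ≈ 13 tbsp
coconut milk: 250 mL × 17/6 ÷ 240 mL/cup ≈ 3 cup
tahini: 6 fl oz × 17/6 = 17 fl oz
butter: (2 tbsp + 2 tsp = 8/3 tbsp) × 17/6 ÷ 8 tbsp/stick × 113.5 g/stick ≈ 107 g

diced tomatoes: 13 tbsp; coconut milk: 3 cup; tahini: 17 fl oz; butter: 107 g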